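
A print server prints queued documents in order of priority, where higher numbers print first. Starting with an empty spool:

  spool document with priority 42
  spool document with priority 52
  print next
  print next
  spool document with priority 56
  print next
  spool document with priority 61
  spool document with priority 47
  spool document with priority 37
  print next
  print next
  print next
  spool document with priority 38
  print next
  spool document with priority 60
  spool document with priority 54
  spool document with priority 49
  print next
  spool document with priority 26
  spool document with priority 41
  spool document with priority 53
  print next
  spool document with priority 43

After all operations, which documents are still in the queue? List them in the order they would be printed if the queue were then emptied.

53 → 49 → 43 → 41 → 26

insert 42 → {42}
insert 52 → {52, 42}
print next → 52; now {42}
print next → 42; now {}
insert 56 → {56}
print next → 56; now {}
insert 61 → {61}
insert 47 → {61, 47}
insert 37 → {61, 47, 37}
print next → 61; now {47, 37}
print next → 47; now {37}
print next → 37; now {}
insert 38 → {38}
print next → 38; now {}
insert 60 → {60}
insert 54 → {60, 54}
insert 49 → {60, 54, 49}
print next → 60; now {54, 49}
insert 26 → {54, 49, 26}
insert 41 → {54, 49, 41, 26}
insert 53 → {54, 53, 49, 41, 26}
print next → 54; now {53, 49, 41, 26}
insert 43 → {53, 49, 43, 41, 26}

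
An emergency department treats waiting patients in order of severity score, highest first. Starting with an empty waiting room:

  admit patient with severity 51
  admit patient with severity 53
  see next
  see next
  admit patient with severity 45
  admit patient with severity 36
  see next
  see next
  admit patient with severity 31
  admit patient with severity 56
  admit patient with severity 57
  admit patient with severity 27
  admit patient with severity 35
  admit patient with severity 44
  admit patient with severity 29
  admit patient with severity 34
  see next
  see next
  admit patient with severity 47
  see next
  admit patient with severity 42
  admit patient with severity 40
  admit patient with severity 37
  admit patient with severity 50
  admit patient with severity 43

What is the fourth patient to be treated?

insert 51 → {51}
insert 53 → {53, 51}
see next → 53; now {51}
see next → 51; now {}
insert 45 → {45}
insert 36 → {45, 36}
see next → 45; now {36}
see next → 36; now {}
insert 31 → {31}
insert 56 → {56, 31}
insert 57 → {57, 56, 31}
insert 27 → {57, 56, 31, 27}
insert 35 → {57, 56, 35, 31, 27}
insert 44 → {57, 56, 44, 35, 31, 27}
insert 29 → {57, 56, 44, 35, 31, 29, 27}
insert 34 → {57, 56, 44, 35, 34, 31, 29, 27}
see next → 57; now {56, 44, 35, 34, 31, 29, 27}
see next → 56; now {44, 35, 34, 31, 29, 27}
insert 47 → {47, 44, 35, 34, 31, 29, 27}
see next → 47; now {44, 35, 34, 31, 29, 27}
insert 42 → {44, 42, 35, 34, 31, 29, 27}
insert 40 → {44, 42, 40, 35, 34, 31, 29, 27}
insert 37 → {44, 42, 40, 37, 35, 34, 31, 29, 27}
insert 50 → {50, 44, 42, 40, 37, 35, 34, 31, 29, 27}
insert 43 → {50, 44, 43, 42, 40, 37, 35, 34, 31, 29, 27}

36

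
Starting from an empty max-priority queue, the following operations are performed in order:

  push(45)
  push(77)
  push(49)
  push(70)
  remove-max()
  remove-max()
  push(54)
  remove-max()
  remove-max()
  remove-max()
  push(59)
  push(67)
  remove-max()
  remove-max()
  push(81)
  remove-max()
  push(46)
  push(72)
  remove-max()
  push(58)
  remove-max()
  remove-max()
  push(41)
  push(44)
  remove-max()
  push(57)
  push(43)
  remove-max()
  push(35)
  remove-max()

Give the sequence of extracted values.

insert 45 → {45}
insert 77 → {77, 45}
insert 49 → {77, 49, 45}
insert 70 → {77, 70, 49, 45}
remove-max → 77; now {70, 49, 45}
remove-max → 70; now {49, 45}
insert 54 → {54, 49, 45}
remove-max → 54; now {49, 45}
remove-max → 49; now {45}
remove-max → 45; now {}
insert 59 → {59}
insert 67 → {67, 59}
remove-max → 67; now {59}
remove-max → 59; now {}
insert 81 → {81}
remove-max → 81; now {}
insert 46 → {46}
insert 72 → {72, 46}
remove-max → 72; now {46}
insert 58 → {58, 46}
remove-max → 58; now {46}
remove-max → 46; now {}
insert 41 → {41}
insert 44 → {44, 41}
remove-max → 44; now {41}
insert 57 → {57, 41}
insert 43 → {57, 43, 41}
remove-max → 57; now {43, 41}
insert 35 → {43, 41, 35}
remove-max → 43; now {41, 35}

77, 70, 54, 49, 45, 67, 59, 81, 72, 58, 46, 44, 57, 43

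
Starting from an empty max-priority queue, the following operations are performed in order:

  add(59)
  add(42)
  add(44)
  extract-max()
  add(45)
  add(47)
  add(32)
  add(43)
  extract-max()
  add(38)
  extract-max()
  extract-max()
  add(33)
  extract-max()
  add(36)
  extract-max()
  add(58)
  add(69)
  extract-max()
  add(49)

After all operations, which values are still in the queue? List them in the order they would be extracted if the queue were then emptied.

insert 59 → {59}
insert 42 → {59, 42}
insert 44 → {59, 44, 42}
extract-max → 59; now {44, 42}
insert 45 → {45, 44, 42}
insert 47 → {47, 45, 44, 42}
insert 32 → {47, 45, 44, 42, 32}
insert 43 → {47, 45, 44, 43, 42, 32}
extract-max → 47; now {45, 44, 43, 42, 32}
insert 38 → {45, 44, 43, 42, 38, 32}
extract-max → 45; now {44, 43, 42, 38, 32}
extract-max → 44; now {43, 42, 38, 32}
insert 33 → {43, 42, 38, 33, 32}
extract-max → 43; now {42, 38, 33, 32}
insert 36 → {42, 38, 36, 33, 32}
extract-max → 42; now {38, 36, 33, 32}
insert 58 → {58, 38, 36, 33, 32}
insert 69 → {69, 58, 38, 36, 33, 32}
extract-max → 69; now {58, 38, 36, 33, 32}
insert 49 → {58, 49, 38, 36, 33, 32}

58, 49, 38, 36, 33, 32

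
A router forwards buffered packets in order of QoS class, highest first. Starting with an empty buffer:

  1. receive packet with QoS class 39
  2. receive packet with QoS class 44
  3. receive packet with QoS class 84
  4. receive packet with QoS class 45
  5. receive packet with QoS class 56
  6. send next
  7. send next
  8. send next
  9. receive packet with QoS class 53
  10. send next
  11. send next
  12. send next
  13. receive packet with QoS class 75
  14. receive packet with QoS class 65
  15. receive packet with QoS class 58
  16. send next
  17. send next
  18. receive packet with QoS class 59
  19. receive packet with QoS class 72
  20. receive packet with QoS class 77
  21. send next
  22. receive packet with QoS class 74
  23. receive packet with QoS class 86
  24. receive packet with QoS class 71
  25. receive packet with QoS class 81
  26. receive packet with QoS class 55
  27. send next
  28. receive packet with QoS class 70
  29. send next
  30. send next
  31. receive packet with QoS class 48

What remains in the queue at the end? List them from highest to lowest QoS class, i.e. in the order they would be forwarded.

insert 39 → {39}
insert 44 → {44, 39}
insert 84 → {84, 44, 39}
insert 45 → {84, 45, 44, 39}
insert 56 → {84, 56, 45, 44, 39}
send next → 84; now {56, 45, 44, 39}
send next → 56; now {45, 44, 39}
send next → 45; now {44, 39}
insert 53 → {53, 44, 39}
send next → 53; now {44, 39}
send next → 44; now {39}
send next → 39; now {}
insert 75 → {75}
insert 65 → {75, 65}
insert 58 → {75, 65, 58}
send next → 75; now {65, 58}
send next → 65; now {58}
insert 59 → {59, 58}
insert 72 → {72, 59, 58}
insert 77 → {77, 72, 59, 58}
send next → 77; now {72, 59, 58}
insert 74 → {74, 72, 59, 58}
insert 86 → {86, 74, 72, 59, 58}
insert 71 → {86, 74, 72, 71, 59, 58}
insert 81 → {86, 81, 74, 72, 71, 59, 58}
insert 55 → {86, 81, 74, 72, 71, 59, 58, 55}
send next → 86; now {81, 74, 72, 71, 59, 58, 55}
insert 70 → {81, 74, 72, 71, 70, 59, 58, 55}
send next → 81; now {74, 72, 71, 70, 59, 58, 55}
send next → 74; now {72, 71, 70, 59, 58, 55}
insert 48 → {72, 71, 70, 59, 58, 55, 48}

[72, 71, 70, 59, 58, 55, 48]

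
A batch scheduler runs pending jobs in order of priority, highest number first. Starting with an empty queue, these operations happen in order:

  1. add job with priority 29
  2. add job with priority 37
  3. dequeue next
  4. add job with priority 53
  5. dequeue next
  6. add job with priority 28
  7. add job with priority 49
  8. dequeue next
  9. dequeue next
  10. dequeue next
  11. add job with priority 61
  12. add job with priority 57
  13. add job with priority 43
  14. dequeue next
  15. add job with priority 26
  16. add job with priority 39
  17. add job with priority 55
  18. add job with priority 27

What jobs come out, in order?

[37, 53, 49, 29, 28, 61]

insert 29 → {29}
insert 37 → {37, 29}
dequeue next → 37; now {29}
insert 53 → {53, 29}
dequeue next → 53; now {29}
insert 28 → {29, 28}
insert 49 → {49, 29, 28}
dequeue next → 49; now {29, 28}
dequeue next → 29; now {28}
dequeue next → 28; now {}
insert 61 → {61}
insert 57 → {61, 57}
insert 43 → {61, 57, 43}
dequeue next → 61; now {57, 43}
insert 26 → {57, 43, 26}
insert 39 → {57, 43, 39, 26}
insert 55 → {57, 55, 43, 39, 26}
insert 27 → {57, 55, 43, 39, 27, 26}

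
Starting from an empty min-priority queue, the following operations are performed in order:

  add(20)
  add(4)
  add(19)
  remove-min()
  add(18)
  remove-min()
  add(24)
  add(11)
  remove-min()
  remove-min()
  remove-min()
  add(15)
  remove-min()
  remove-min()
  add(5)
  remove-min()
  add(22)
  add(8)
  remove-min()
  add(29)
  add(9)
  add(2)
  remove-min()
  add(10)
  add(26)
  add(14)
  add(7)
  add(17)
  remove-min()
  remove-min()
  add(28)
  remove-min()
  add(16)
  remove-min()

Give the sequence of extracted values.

[4, 18, 11, 19, 20, 15, 24, 5, 8, 2, 7, 9, 10, 14]

insert 20 → {20}
insert 4 → {4, 20}
insert 19 → {4, 19, 20}
remove-min → 4; now {19, 20}
insert 18 → {18, 19, 20}
remove-min → 18; now {19, 20}
insert 24 → {19, 20, 24}
insert 11 → {11, 19, 20, 24}
remove-min → 11; now {19, 20, 24}
remove-min → 19; now {20, 24}
remove-min → 20; now {24}
insert 15 → {15, 24}
remove-min → 15; now {24}
remove-min → 24; now {}
insert 5 → {5}
remove-min → 5; now {}
insert 22 → {22}
insert 8 → {8, 22}
remove-min → 8; now {22}
insert 29 → {22, 29}
insert 9 → {9, 22, 29}
insert 2 → {2, 9, 22, 29}
remove-min → 2; now {9, 22, 29}
insert 10 → {9, 10, 22, 29}
insert 26 → {9, 10, 22, 26, 29}
insert 14 → {9, 10, 14, 22, 26, 29}
insert 7 → {7, 9, 10, 14, 22, 26, 29}
insert 17 → {7, 9, 10, 14, 17, 22, 26, 29}
remove-min → 7; now {9, 10, 14, 17, 22, 26, 29}
remove-min → 9; now {10, 14, 17, 22, 26, 29}
insert 28 → {10, 14, 17, 22, 26, 28, 29}
remove-min → 10; now {14, 17, 22, 26, 28, 29}
insert 16 → {14, 16, 17, 22, 26, 28, 29}
remove-min → 14; now {16, 17, 22, 26, 28, 29}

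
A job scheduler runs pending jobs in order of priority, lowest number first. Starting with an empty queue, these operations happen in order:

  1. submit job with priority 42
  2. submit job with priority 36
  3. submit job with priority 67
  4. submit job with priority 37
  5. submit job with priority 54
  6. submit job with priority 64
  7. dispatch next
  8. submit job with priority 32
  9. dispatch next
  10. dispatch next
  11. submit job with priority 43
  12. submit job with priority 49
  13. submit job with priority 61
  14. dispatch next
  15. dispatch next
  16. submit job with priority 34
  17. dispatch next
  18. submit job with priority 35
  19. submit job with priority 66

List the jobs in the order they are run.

insert 42 → {42}
insert 36 → {36, 42}
insert 67 → {36, 42, 67}
insert 37 → {36, 37, 42, 67}
insert 54 → {36, 37, 42, 54, 67}
insert 64 → {36, 37, 42, 54, 64, 67}
dispatch next → 36; now {37, 42, 54, 64, 67}
insert 32 → {32, 37, 42, 54, 64, 67}
dispatch next → 32; now {37, 42, 54, 64, 67}
dispatch next → 37; now {42, 54, 64, 67}
insert 43 → {42, 43, 54, 64, 67}
insert 49 → {42, 43, 49, 54, 64, 67}
insert 61 → {42, 43, 49, 54, 61, 64, 67}
dispatch next → 42; now {43, 49, 54, 61, 64, 67}
dispatch next → 43; now {49, 54, 61, 64, 67}
insert 34 → {34, 49, 54, 61, 64, 67}
dispatch next → 34; now {49, 54, 61, 64, 67}
insert 35 → {35, 49, 54, 61, 64, 67}
insert 66 → {35, 49, 54, 61, 64, 66, 67}

[36, 32, 37, 42, 43, 34]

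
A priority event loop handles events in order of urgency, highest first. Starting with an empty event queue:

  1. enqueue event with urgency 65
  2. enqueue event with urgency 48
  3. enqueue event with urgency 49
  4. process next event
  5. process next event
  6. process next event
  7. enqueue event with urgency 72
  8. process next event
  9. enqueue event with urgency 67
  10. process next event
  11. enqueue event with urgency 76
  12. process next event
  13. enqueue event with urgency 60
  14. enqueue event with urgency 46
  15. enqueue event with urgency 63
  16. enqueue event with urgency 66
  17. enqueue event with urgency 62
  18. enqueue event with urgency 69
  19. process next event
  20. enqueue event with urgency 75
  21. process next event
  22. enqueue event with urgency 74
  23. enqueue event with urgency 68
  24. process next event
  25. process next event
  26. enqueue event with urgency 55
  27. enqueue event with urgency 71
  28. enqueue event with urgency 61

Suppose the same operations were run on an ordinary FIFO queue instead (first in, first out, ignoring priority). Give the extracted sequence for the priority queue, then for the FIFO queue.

insert 65 → {65}
insert 48 → {65, 48}
insert 49 → {65, 49, 48}
process next event → 65; now {49, 48}
process next event → 49; now {48}
process next event → 48; now {}
insert 72 → {72}
process next event → 72; now {}
insert 67 → {67}
process next event → 67; now {}
insert 76 → {76}
process next event → 76; now {}
insert 60 → {60}
insert 46 → {60, 46}
insert 63 → {63, 60, 46}
insert 66 → {66, 63, 60, 46}
insert 62 → {66, 63, 62, 60, 46}
insert 69 → {69, 66, 63, 62, 60, 46}
process next event → 69; now {66, 63, 62, 60, 46}
insert 75 → {75, 66, 63, 62, 60, 46}
process next event → 75; now {66, 63, 62, 60, 46}
insert 74 → {74, 66, 63, 62, 60, 46}
insert 68 → {74, 68, 66, 63, 62, 60, 46}
process next event → 74; now {68, 66, 63, 62, 60, 46}
process next event → 68; now {66, 63, 62, 60, 46}
insert 55 → {66, 63, 62, 60, 55, 46}
insert 71 → {71, 66, 63, 62, 60, 55, 46}
insert 61 → {71, 66, 63, 62, 61, 60, 55, 46}

priority queue: 65, 49, 48, 72, 67, 76, 69, 75, 74, 68; FIFO queue: 65 → 48 → 49 → 72 → 67 → 76 → 60 → 46 → 63 → 66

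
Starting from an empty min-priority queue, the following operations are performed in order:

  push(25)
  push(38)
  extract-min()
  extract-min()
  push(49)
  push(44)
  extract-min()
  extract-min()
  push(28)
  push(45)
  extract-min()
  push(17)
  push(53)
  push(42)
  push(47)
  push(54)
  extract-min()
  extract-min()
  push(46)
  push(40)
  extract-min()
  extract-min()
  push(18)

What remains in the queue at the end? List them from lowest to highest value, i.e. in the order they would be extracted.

18 → 46 → 47 → 53 → 54

insert 25 → {25}
insert 38 → {25, 38}
extract-min → 25; now {38}
extract-min → 38; now {}
insert 49 → {49}
insert 44 → {44, 49}
extract-min → 44; now {49}
extract-min → 49; now {}
insert 28 → {28}
insert 45 → {28, 45}
extract-min → 28; now {45}
insert 17 → {17, 45}
insert 53 → {17, 45, 53}
insert 42 → {17, 42, 45, 53}
insert 47 → {17, 42, 45, 47, 53}
insert 54 → {17, 42, 45, 47, 53, 54}
extract-min → 17; now {42, 45, 47, 53, 54}
extract-min → 42; now {45, 47, 53, 54}
insert 46 → {45, 46, 47, 53, 54}
insert 40 → {40, 45, 46, 47, 53, 54}
extract-min → 40; now {45, 46, 47, 53, 54}
extract-min → 45; now {46, 47, 53, 54}
insert 18 → {18, 46, 47, 53, 54}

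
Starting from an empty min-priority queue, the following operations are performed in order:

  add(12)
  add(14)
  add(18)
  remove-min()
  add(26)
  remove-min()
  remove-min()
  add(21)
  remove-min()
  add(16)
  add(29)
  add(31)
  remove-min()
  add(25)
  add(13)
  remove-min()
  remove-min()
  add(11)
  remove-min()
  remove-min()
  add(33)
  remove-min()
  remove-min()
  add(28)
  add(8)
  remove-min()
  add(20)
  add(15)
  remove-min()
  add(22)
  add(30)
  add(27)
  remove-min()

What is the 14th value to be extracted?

20

insert 12 → {12}
insert 14 → {12, 14}
insert 18 → {12, 14, 18}
remove-min → 12; now {14, 18}
insert 26 → {14, 18, 26}
remove-min → 14; now {18, 26}
remove-min → 18; now {26}
insert 21 → {21, 26}
remove-min → 21; now {26}
insert 16 → {16, 26}
insert 29 → {16, 26, 29}
insert 31 → {16, 26, 29, 31}
remove-min → 16; now {26, 29, 31}
insert 25 → {25, 26, 29, 31}
insert 13 → {13, 25, 26, 29, 31}
remove-min → 13; now {25, 26, 29, 31}
remove-min → 25; now {26, 29, 31}
insert 11 → {11, 26, 29, 31}
remove-min → 11; now {26, 29, 31}
remove-min → 26; now {29, 31}
insert 33 → {29, 31, 33}
remove-min → 29; now {31, 33}
remove-min → 31; now {33}
insert 28 → {28, 33}
insert 8 → {8, 28, 33}
remove-min → 8; now {28, 33}
insert 20 → {20, 28, 33}
insert 15 → {15, 20, 28, 33}
remove-min → 15; now {20, 28, 33}
insert 22 → {20, 22, 28, 33}
insert 30 → {20, 22, 28, 30, 33}
insert 27 → {20, 22, 27, 28, 30, 33}
remove-min → 20; now {22, 27, 28, 30, 33}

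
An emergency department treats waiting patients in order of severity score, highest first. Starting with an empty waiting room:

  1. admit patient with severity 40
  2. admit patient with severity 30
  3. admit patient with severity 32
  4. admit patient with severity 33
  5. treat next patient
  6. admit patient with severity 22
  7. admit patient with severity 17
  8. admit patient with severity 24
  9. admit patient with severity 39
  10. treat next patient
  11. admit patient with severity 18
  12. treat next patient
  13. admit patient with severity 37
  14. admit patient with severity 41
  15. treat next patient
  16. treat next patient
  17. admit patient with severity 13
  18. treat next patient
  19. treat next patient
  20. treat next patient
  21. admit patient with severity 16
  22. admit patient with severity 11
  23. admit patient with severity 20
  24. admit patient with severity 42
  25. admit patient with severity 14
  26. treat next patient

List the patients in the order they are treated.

40, 39, 33, 41, 37, 32, 30, 24, 42

insert 40 → {40}
insert 30 → {40, 30}
insert 32 → {40, 32, 30}
insert 33 → {40, 33, 32, 30}
treat next patient → 40; now {33, 32, 30}
insert 22 → {33, 32, 30, 22}
insert 17 → {33, 32, 30, 22, 17}
insert 24 → {33, 32, 30, 24, 22, 17}
insert 39 → {39, 33, 32, 30, 24, 22, 17}
treat next patient → 39; now {33, 32, 30, 24, 22, 17}
insert 18 → {33, 32, 30, 24, 22, 18, 17}
treat next patient → 33; now {32, 30, 24, 22, 18, 17}
insert 37 → {37, 32, 30, 24, 22, 18, 17}
insert 41 → {41, 37, 32, 30, 24, 22, 18, 17}
treat next patient → 41; now {37, 32, 30, 24, 22, 18, 17}
treat next patient → 37; now {32, 30, 24, 22, 18, 17}
insert 13 → {32, 30, 24, 22, 18, 17, 13}
treat next patient → 32; now {30, 24, 22, 18, 17, 13}
treat next patient → 30; now {24, 22, 18, 17, 13}
treat next patient → 24; now {22, 18, 17, 13}
insert 16 → {22, 18, 17, 16, 13}
insert 11 → {22, 18, 17, 16, 13, 11}
insert 20 → {22, 20, 18, 17, 16, 13, 11}
insert 42 → {42, 22, 20, 18, 17, 16, 13, 11}
insert 14 → {42, 22, 20, 18, 17, 16, 14, 13, 11}
treat next patient → 42; now {22, 20, 18, 17, 16, 14, 13, 11}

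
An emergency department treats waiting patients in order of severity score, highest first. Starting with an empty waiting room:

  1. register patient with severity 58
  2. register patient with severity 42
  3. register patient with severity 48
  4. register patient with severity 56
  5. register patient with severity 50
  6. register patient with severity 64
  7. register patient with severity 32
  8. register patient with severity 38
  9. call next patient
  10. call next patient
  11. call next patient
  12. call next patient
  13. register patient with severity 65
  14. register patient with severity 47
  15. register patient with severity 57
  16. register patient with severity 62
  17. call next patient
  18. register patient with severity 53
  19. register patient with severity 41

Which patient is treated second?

58

insert 58 → {58}
insert 42 → {58, 42}
insert 48 → {58, 48, 42}
insert 56 → {58, 56, 48, 42}
insert 50 → {58, 56, 50, 48, 42}
insert 64 → {64, 58, 56, 50, 48, 42}
insert 32 → {64, 58, 56, 50, 48, 42, 32}
insert 38 → {64, 58, 56, 50, 48, 42, 38, 32}
call next patient → 64; now {58, 56, 50, 48, 42, 38, 32}
call next patient → 58; now {56, 50, 48, 42, 38, 32}
call next patient → 56; now {50, 48, 42, 38, 32}
call next patient → 50; now {48, 42, 38, 32}
insert 65 → {65, 48, 42, 38, 32}
insert 47 → {65, 48, 47, 42, 38, 32}
insert 57 → {65, 57, 48, 47, 42, 38, 32}
insert 62 → {65, 62, 57, 48, 47, 42, 38, 32}
call next patient → 65; now {62, 57, 48, 47, 42, 38, 32}
insert 53 → {62, 57, 53, 48, 47, 42, 38, 32}
insert 41 → {62, 57, 53, 48, 47, 42, 41, 38, 32}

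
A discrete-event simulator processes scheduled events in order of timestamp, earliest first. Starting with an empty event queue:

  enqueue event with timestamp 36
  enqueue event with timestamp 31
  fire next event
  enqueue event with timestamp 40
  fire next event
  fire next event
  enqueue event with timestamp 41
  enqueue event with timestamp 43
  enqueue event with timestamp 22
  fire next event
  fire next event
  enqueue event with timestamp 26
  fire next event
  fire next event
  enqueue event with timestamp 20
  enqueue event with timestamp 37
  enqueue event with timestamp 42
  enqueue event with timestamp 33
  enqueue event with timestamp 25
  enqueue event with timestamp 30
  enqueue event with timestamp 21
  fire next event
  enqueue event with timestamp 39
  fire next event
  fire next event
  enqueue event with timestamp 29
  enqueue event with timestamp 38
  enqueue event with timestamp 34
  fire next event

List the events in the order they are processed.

[31, 36, 40, 22, 41, 26, 43, 20, 21, 25, 29]

insert 36 → {36}
insert 31 → {31, 36}
fire next event → 31; now {36}
insert 40 → {36, 40}
fire next event → 36; now {40}
fire next event → 40; now {}
insert 41 → {41}
insert 43 → {41, 43}
insert 22 → {22, 41, 43}
fire next event → 22; now {41, 43}
fire next event → 41; now {43}
insert 26 → {26, 43}
fire next event → 26; now {43}
fire next event → 43; now {}
insert 20 → {20}
insert 37 → {20, 37}
insert 42 → {20, 37, 42}
insert 33 → {20, 33, 37, 42}
insert 25 → {20, 25, 33, 37, 42}
insert 30 → {20, 25, 30, 33, 37, 42}
insert 21 → {20, 21, 25, 30, 33, 37, 42}
fire next event → 20; now {21, 25, 30, 33, 37, 42}
insert 39 → {21, 25, 30, 33, 37, 39, 42}
fire next event → 21; now {25, 30, 33, 37, 39, 42}
fire next event → 25; now {30, 33, 37, 39, 42}
insert 29 → {29, 30, 33, 37, 39, 42}
insert 38 → {29, 30, 33, 37, 38, 39, 42}
insert 34 → {29, 30, 33, 34, 37, 38, 39, 42}
fire next event → 29; now {30, 33, 34, 37, 38, 39, 42}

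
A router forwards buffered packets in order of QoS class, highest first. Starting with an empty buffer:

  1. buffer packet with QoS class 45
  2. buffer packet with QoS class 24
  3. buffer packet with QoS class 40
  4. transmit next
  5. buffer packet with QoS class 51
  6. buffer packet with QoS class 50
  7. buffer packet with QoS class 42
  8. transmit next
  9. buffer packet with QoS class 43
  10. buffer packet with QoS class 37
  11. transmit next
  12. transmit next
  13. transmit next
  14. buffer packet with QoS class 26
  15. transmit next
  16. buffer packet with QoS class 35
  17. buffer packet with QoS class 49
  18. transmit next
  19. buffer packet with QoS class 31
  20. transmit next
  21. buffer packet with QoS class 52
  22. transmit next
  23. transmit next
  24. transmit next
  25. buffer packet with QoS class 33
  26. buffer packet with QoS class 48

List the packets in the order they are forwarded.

[45, 51, 50, 43, 42, 40, 49, 37, 52, 35, 31]

insert 45 → {45}
insert 24 → {45, 24}
insert 40 → {45, 40, 24}
transmit next → 45; now {40, 24}
insert 51 → {51, 40, 24}
insert 50 → {51, 50, 40, 24}
insert 42 → {51, 50, 42, 40, 24}
transmit next → 51; now {50, 42, 40, 24}
insert 43 → {50, 43, 42, 40, 24}
insert 37 → {50, 43, 42, 40, 37, 24}
transmit next → 50; now {43, 42, 40, 37, 24}
transmit next → 43; now {42, 40, 37, 24}
transmit next → 42; now {40, 37, 24}
insert 26 → {40, 37, 26, 24}
transmit next → 40; now {37, 26, 24}
insert 35 → {37, 35, 26, 24}
insert 49 → {49, 37, 35, 26, 24}
transmit next → 49; now {37, 35, 26, 24}
insert 31 → {37, 35, 31, 26, 24}
transmit next → 37; now {35, 31, 26, 24}
insert 52 → {52, 35, 31, 26, 24}
transmit next → 52; now {35, 31, 26, 24}
transmit next → 35; now {31, 26, 24}
transmit next → 31; now {26, 24}
insert 33 → {33, 26, 24}
insert 48 → {48, 33, 26, 24}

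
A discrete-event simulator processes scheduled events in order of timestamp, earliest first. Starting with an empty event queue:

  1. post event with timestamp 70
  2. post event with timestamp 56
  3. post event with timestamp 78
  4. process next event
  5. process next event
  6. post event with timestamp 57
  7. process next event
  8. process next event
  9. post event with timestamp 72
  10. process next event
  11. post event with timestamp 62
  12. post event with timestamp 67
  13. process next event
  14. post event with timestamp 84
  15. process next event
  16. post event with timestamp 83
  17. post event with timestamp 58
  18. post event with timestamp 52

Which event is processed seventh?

67

insert 70 → {70}
insert 56 → {56, 70}
insert 78 → {56, 70, 78}
process next event → 56; now {70, 78}
process next event → 70; now {78}
insert 57 → {57, 78}
process next event → 57; now {78}
process next event → 78; now {}
insert 72 → {72}
process next event → 72; now {}
insert 62 → {62}
insert 67 → {62, 67}
process next event → 62; now {67}
insert 84 → {67, 84}
process next event → 67; now {84}
insert 83 → {83, 84}
insert 58 → {58, 83, 84}
insert 52 → {52, 58, 83, 84}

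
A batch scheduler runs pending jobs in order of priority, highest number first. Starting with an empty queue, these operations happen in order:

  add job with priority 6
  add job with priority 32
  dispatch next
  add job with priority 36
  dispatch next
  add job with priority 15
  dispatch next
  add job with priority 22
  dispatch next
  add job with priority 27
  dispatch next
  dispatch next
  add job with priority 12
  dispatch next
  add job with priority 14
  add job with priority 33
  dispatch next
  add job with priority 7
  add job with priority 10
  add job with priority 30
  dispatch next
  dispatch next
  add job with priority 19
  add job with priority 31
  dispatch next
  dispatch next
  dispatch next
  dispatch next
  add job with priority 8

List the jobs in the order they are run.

32 → 36 → 15 → 22 → 27 → 6 → 12 → 33 → 30 → 14 → 31 → 19 → 10 → 7

insert 6 → {6}
insert 32 → {32, 6}
dispatch next → 32; now {6}
insert 36 → {36, 6}
dispatch next → 36; now {6}
insert 15 → {15, 6}
dispatch next → 15; now {6}
insert 22 → {22, 6}
dispatch next → 22; now {6}
insert 27 → {27, 6}
dispatch next → 27; now {6}
dispatch next → 6; now {}
insert 12 → {12}
dispatch next → 12; now {}
insert 14 → {14}
insert 33 → {33, 14}
dispatch next → 33; now {14}
insert 7 → {14, 7}
insert 10 → {14, 10, 7}
insert 30 → {30, 14, 10, 7}
dispatch next → 30; now {14, 10, 7}
dispatch next → 14; now {10, 7}
insert 19 → {19, 10, 7}
insert 31 → {31, 19, 10, 7}
dispatch next → 31; now {19, 10, 7}
dispatch next → 19; now {10, 7}
dispatch next → 10; now {7}
dispatch next → 7; now {}
insert 8 → {8}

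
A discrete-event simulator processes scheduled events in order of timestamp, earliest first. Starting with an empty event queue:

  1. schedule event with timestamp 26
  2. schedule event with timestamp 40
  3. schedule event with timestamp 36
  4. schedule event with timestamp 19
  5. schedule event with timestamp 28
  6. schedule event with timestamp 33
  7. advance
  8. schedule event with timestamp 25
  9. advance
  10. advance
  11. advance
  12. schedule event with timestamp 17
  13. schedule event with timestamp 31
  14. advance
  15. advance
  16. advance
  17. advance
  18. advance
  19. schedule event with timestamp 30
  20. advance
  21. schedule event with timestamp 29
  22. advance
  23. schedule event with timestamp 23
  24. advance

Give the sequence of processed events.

19, 25, 26, 28, 17, 31, 33, 36, 40, 30, 29, 23

insert 26 → {26}
insert 40 → {26, 40}
insert 36 → {26, 36, 40}
insert 19 → {19, 26, 36, 40}
insert 28 → {19, 26, 28, 36, 40}
insert 33 → {19, 26, 28, 33, 36, 40}
advance → 19; now {26, 28, 33, 36, 40}
insert 25 → {25, 26, 28, 33, 36, 40}
advance → 25; now {26, 28, 33, 36, 40}
advance → 26; now {28, 33, 36, 40}
advance → 28; now {33, 36, 40}
insert 17 → {17, 33, 36, 40}
insert 31 → {17, 31, 33, 36, 40}
advance → 17; now {31, 33, 36, 40}
advance → 31; now {33, 36, 40}
advance → 33; now {36, 40}
advance → 36; now {40}
advance → 40; now {}
insert 30 → {30}
advance → 30; now {}
insert 29 → {29}
advance → 29; now {}
insert 23 → {23}
advance → 23; now {}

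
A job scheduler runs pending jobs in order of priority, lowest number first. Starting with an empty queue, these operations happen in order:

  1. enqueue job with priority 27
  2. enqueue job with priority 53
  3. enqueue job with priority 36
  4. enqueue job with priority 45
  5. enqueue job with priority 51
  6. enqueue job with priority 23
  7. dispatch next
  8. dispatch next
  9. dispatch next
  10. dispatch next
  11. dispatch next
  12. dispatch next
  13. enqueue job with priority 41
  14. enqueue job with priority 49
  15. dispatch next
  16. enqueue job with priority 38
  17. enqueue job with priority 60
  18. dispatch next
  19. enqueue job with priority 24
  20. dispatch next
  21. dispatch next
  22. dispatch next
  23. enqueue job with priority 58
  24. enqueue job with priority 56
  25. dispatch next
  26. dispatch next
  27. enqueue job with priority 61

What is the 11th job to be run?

60

insert 27 → {27}
insert 53 → {27, 53}
insert 36 → {27, 36, 53}
insert 45 → {27, 36, 45, 53}
insert 51 → {27, 36, 45, 51, 53}
insert 23 → {23, 27, 36, 45, 51, 53}
dispatch next → 23; now {27, 36, 45, 51, 53}
dispatch next → 27; now {36, 45, 51, 53}
dispatch next → 36; now {45, 51, 53}
dispatch next → 45; now {51, 53}
dispatch next → 51; now {53}
dispatch next → 53; now {}
insert 41 → {41}
insert 49 → {41, 49}
dispatch next → 41; now {49}
insert 38 → {38, 49}
insert 60 → {38, 49, 60}
dispatch next → 38; now {49, 60}
insert 24 → {24, 49, 60}
dispatch next → 24; now {49, 60}
dispatch next → 49; now {60}
dispatch next → 60; now {}
insert 58 → {58}
insert 56 → {56, 58}
dispatch next → 56; now {58}
dispatch next → 58; now {}
insert 61 → {61}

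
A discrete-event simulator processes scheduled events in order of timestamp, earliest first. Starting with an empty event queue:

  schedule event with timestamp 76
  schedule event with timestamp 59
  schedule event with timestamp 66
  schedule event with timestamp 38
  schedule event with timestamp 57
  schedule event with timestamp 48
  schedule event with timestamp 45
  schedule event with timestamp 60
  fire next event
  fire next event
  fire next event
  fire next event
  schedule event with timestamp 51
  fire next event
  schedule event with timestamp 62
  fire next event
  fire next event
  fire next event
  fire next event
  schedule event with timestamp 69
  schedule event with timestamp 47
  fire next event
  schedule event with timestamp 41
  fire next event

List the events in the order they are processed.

[38, 45, 48, 57, 51, 59, 60, 62, 66, 47, 41]

insert 76 → {76}
insert 59 → {59, 76}
insert 66 → {59, 66, 76}
insert 38 → {38, 59, 66, 76}
insert 57 → {38, 57, 59, 66, 76}
insert 48 → {38, 48, 57, 59, 66, 76}
insert 45 → {38, 45, 48, 57, 59, 66, 76}
insert 60 → {38, 45, 48, 57, 59, 60, 66, 76}
fire next event → 38; now {45, 48, 57, 59, 60, 66, 76}
fire next event → 45; now {48, 57, 59, 60, 66, 76}
fire next event → 48; now {57, 59, 60, 66, 76}
fire next event → 57; now {59, 60, 66, 76}
insert 51 → {51, 59, 60, 66, 76}
fire next event → 51; now {59, 60, 66, 76}
insert 62 → {59, 60, 62, 66, 76}
fire next event → 59; now {60, 62, 66, 76}
fire next event → 60; now {62, 66, 76}
fire next event → 62; now {66, 76}
fire next event → 66; now {76}
insert 69 → {69, 76}
insert 47 → {47, 69, 76}
fire next event → 47; now {69, 76}
insert 41 → {41, 69, 76}
fire next event → 41; now {69, 76}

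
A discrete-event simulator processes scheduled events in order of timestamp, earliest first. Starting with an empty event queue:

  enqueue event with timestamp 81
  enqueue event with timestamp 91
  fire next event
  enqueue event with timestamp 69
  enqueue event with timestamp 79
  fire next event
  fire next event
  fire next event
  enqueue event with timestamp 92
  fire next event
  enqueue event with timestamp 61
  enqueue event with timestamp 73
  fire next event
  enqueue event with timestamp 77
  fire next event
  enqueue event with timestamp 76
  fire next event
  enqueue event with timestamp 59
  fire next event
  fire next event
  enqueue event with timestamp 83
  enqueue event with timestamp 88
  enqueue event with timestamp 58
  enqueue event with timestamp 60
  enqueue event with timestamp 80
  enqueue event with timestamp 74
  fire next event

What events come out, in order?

81, 69, 79, 91, 92, 61, 73, 76, 59, 77, 58

insert 81 → {81}
insert 91 → {81, 91}
fire next event → 81; now {91}
insert 69 → {69, 91}
insert 79 → {69, 79, 91}
fire next event → 69; now {79, 91}
fire next event → 79; now {91}
fire next event → 91; now {}
insert 92 → {92}
fire next event → 92; now {}
insert 61 → {61}
insert 73 → {61, 73}
fire next event → 61; now {73}
insert 77 → {73, 77}
fire next event → 73; now {77}
insert 76 → {76, 77}
fire next event → 76; now {77}
insert 59 → {59, 77}
fire next event → 59; now {77}
fire next event → 77; now {}
insert 83 → {83}
insert 88 → {83, 88}
insert 58 → {58, 83, 88}
insert 60 → {58, 60, 83, 88}
insert 80 → {58, 60, 80, 83, 88}
insert 74 → {58, 60, 74, 80, 83, 88}
fire next event → 58; now {60, 74, 80, 83, 88}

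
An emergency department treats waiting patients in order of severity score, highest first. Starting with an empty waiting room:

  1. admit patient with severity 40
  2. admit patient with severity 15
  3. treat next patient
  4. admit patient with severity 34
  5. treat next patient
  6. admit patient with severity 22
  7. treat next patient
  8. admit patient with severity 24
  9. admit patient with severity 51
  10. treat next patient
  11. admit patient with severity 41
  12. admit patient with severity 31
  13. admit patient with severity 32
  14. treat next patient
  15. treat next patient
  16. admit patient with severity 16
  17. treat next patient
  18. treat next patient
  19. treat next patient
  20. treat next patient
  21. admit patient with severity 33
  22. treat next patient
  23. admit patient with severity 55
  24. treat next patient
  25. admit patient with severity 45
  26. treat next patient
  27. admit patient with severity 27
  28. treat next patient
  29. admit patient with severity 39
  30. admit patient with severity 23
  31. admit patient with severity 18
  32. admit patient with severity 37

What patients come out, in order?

40, 34, 22, 51, 41, 32, 31, 24, 16, 15, 33, 55, 45, 27

insert 40 → {40}
insert 15 → {40, 15}
treat next patient → 40; now {15}
insert 34 → {34, 15}
treat next patient → 34; now {15}
insert 22 → {22, 15}
treat next patient → 22; now {15}
insert 24 → {24, 15}
insert 51 → {51, 24, 15}
treat next patient → 51; now {24, 15}
insert 41 → {41, 24, 15}
insert 31 → {41, 31, 24, 15}
insert 32 → {41, 32, 31, 24, 15}
treat next patient → 41; now {32, 31, 24, 15}
treat next patient → 32; now {31, 24, 15}
insert 16 → {31, 24, 16, 15}
treat next patient → 31; now {24, 16, 15}
treat next patient → 24; now {16, 15}
treat next patient → 16; now {15}
treat next patient → 15; now {}
insert 33 → {33}
treat next patient → 33; now {}
insert 55 → {55}
treat next patient → 55; now {}
insert 45 → {45}
treat next patient → 45; now {}
insert 27 → {27}
treat next patient → 27; now {}
insert 39 → {39}
insert 23 → {39, 23}
insert 18 → {39, 23, 18}
insert 37 → {39, 37, 23, 18}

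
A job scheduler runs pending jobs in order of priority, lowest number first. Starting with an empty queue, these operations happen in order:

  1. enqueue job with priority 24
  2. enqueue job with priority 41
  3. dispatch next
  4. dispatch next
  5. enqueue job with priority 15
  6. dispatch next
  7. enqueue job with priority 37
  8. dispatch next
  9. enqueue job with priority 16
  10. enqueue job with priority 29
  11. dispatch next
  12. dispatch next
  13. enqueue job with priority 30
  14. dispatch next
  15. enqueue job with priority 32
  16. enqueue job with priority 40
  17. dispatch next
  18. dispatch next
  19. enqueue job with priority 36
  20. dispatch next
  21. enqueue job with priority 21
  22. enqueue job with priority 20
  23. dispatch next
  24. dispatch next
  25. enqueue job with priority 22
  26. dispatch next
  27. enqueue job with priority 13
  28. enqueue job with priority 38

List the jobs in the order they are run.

insert 24 → {24}
insert 41 → {24, 41}
dispatch next → 24; now {41}
dispatch next → 41; now {}
insert 15 → {15}
dispatch next → 15; now {}
insert 37 → {37}
dispatch next → 37; now {}
insert 16 → {16}
insert 29 → {16, 29}
dispatch next → 16; now {29}
dispatch next → 29; now {}
insert 30 → {30}
dispatch next → 30; now {}
insert 32 → {32}
insert 40 → {32, 40}
dispatch next → 32; now {40}
dispatch next → 40; now {}
insert 36 → {36}
dispatch next → 36; now {}
insert 21 → {21}
insert 20 → {20, 21}
dispatch next → 20; now {21}
dispatch next → 21; now {}
insert 22 → {22}
dispatch next → 22; now {}
insert 13 → {13}
insert 38 → {13, 38}

24, 41, 15, 37, 16, 29, 30, 32, 40, 36, 20, 21, 22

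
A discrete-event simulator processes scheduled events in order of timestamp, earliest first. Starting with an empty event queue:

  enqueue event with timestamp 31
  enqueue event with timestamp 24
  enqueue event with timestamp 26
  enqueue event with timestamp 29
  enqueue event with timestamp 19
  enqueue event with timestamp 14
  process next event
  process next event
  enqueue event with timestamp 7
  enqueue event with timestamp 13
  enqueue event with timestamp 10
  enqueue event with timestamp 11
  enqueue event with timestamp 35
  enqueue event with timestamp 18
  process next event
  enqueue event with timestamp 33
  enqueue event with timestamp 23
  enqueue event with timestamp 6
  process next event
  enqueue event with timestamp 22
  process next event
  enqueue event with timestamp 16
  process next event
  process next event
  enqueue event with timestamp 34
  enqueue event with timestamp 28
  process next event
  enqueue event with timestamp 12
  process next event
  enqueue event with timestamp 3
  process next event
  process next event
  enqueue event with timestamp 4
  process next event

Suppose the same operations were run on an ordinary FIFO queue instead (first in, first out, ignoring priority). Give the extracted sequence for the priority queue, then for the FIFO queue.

priority queue: 14 → 19 → 7 → 6 → 10 → 11 → 13 → 16 → 12 → 3 → 18 → 4; FIFO queue: 31, 24, 26, 29, 19, 14, 7, 13, 10, 11, 35, 18

insert 31 → {31}
insert 24 → {24, 31}
insert 26 → {24, 26, 31}
insert 29 → {24, 26, 29, 31}
insert 19 → {19, 24, 26, 29, 31}
insert 14 → {14, 19, 24, 26, 29, 31}
process next event → 14; now {19, 24, 26, 29, 31}
process next event → 19; now {24, 26, 29, 31}
insert 7 → {7, 24, 26, 29, 31}
insert 13 → {7, 13, 24, 26, 29, 31}
insert 10 → {7, 10, 13, 24, 26, 29, 31}
insert 11 → {7, 10, 11, 13, 24, 26, 29, 31}
insert 35 → {7, 10, 11, 13, 24, 26, 29, 31, 35}
insert 18 → {7, 10, 11, 13, 18, 24, 26, 29, 31, 35}
process next event → 7; now {10, 11, 13, 18, 24, 26, 29, 31, 35}
insert 33 → {10, 11, 13, 18, 24, 26, 29, 31, 33, 35}
insert 23 → {10, 11, 13, 18, 23, 24, 26, 29, 31, 33, 35}
insert 6 → {6, 10, 11, 13, 18, 23, 24, 26, 29, 31, 33, 35}
process next event → 6; now {10, 11, 13, 18, 23, 24, 26, 29, 31, 33, 35}
insert 22 → {10, 11, 13, 18, 22, 23, 24, 26, 29, 31, 33, 35}
process next event → 10; now {11, 13, 18, 22, 23, 24, 26, 29, 31, 33, 35}
insert 16 → {11, 13, 16, 18, 22, 23, 24, 26, 29, 31, 33, 35}
process next event → 11; now {13, 16, 18, 22, 23, 24, 26, 29, 31, 33, 35}
process next event → 13; now {16, 18, 22, 23, 24, 26, 29, 31, 33, 35}
insert 34 → {16, 18, 22, 23, 24, 26, 29, 31, 33, 34, 35}
insert 28 → {16, 18, 22, 23, 24, 26, 28, 29, 31, 33, 34, 35}
process next event → 16; now {18, 22, 23, 24, 26, 28, 29, 31, 33, 34, 35}
insert 12 → {12, 18, 22, 23, 24, 26, 28, 29, 31, 33, 34, 35}
process next event → 12; now {18, 22, 23, 24, 26, 28, 29, 31, 33, 34, 35}
insert 3 → {3, 18, 22, 23, 24, 26, 28, 29, 31, 33, 34, 35}
process next event → 3; now {18, 22, 23, 24, 26, 28, 29, 31, 33, 34, 35}
process next event → 18; now {22, 23, 24, 26, 28, 29, 31, 33, 34, 35}
insert 4 → {4, 22, 23, 24, 26, 28, 29, 31, 33, 34, 35}
process next event → 4; now {22, 23, 24, 26, 28, 29, 31, 33, 34, 35}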